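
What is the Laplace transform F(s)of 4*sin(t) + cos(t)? 4/(s^2 + 1) + s/(s^2 + 1)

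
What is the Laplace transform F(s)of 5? 5/s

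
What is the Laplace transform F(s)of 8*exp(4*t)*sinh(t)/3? 8/(3*((s - 4)^2 - 1))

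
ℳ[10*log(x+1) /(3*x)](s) -10*pi*csc(pi*s) /(3*s - 3) 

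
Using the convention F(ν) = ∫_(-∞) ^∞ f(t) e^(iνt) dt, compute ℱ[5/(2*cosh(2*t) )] 5*pi/(4*cosh(pi*ν/4) ) 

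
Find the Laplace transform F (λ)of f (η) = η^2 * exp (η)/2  (λ - 1)^ (-3)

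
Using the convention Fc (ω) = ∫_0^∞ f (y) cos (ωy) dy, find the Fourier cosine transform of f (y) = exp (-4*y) 4/ (ω^2 + 16) 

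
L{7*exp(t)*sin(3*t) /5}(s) 21/(5*((s - 1) ^2+9) ) 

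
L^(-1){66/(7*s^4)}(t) 11*t^3/7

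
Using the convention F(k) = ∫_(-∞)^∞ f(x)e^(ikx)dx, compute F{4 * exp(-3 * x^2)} 4 * sqrt(3) * sqrt(pi) * exp(-k^2/12)/3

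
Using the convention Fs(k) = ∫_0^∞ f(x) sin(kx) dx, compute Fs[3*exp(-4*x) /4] 3*k/(4*(k^2 + 16) ) 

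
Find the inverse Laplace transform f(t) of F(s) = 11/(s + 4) 11*exp(-4*t) 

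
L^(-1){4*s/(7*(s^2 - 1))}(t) 4*cosh(t)/7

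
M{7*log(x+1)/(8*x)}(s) -7*pi*csc(pi*s)/(8*s - 8)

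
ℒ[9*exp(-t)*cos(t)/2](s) 9*(s + 1)/(2*((s + 1)^2 + 1))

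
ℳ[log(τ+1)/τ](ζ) -pi*csc(pi*ζ)/(ζ - 1)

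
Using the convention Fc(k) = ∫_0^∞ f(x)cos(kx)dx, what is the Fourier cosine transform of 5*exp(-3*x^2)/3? 5*sqrt(3)*sqrt(pi)*exp(-k^2/12)/18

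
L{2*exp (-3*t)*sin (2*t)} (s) 4/ ( (s + 3)^2 + 4)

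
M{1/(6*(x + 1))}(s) pi*csc(pi*s)/6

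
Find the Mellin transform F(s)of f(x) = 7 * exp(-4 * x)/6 7 * gamma(s)/(6 * 2^(2 * s))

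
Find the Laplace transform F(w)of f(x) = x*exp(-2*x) (w + 2)^(-2)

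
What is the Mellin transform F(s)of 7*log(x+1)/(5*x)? -7*pi*csc(pi*s)/(5*s - 5)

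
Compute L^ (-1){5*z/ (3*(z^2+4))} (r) 5*cos (2*r)/3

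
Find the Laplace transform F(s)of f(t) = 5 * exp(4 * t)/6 5/(6 * (s - 4))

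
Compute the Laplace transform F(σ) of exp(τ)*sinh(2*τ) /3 2/(3*((σ - 1) ^2 - 4) ) 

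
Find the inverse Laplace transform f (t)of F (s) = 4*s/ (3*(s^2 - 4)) 4*cosh (2*t)/3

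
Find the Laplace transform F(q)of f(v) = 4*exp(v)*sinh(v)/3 4/(3*q*(q - 2))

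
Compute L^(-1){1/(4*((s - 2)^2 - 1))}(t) exp(2*t)*sinh(t)/4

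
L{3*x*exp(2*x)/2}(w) 3/(2*(w - 2)^2)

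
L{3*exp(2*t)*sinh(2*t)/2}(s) 3/(s*(s - 4))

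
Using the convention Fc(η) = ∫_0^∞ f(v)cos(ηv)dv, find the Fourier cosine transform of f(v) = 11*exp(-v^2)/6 11*sqrt(pi)*exp(-η^2/4)/12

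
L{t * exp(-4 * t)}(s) (s + 4)^(-2)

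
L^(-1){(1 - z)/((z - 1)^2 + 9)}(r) -exp(r)*cos(3*r)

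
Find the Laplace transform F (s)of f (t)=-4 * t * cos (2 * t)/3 4 * (4 - s^2)/ (3 * (s^2 + 4)^2)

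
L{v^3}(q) 6/q^4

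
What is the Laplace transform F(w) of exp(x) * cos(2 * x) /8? (w - 1) /(8 * ((w - 1) ^2 + 4) ) 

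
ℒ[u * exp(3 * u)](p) (p - 3)^(-2)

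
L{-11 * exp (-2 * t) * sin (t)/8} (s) -11/ (8 * (s+2)^2+8)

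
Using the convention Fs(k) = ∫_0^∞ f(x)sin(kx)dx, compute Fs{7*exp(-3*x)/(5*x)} 7*atan(k/3)/5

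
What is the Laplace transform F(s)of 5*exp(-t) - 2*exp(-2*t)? 5/(s+1) - 2/(s+2)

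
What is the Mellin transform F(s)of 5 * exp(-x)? 5 * gamma(s)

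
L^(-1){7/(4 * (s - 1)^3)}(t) 7 * t^2 * exp(t)/8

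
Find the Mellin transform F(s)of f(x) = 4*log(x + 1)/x -4*pi*csc(pi*s)/(s - 1)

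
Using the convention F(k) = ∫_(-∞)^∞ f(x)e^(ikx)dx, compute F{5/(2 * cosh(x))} 5 * pi/(2 * cosh(pi * k/2))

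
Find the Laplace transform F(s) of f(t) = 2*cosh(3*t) 2*s/(s^2-9) 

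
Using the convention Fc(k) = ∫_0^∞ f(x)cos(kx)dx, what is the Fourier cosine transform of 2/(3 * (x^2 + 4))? pi * exp(-2 * k)/6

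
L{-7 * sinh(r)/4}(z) -7/(4 * z^2 - 4)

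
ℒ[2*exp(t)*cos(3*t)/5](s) 2*(s - 1)/(5*((s - 1)^2 + 9))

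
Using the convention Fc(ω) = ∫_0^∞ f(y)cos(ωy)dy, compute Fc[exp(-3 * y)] 3/(ω^2 + 9)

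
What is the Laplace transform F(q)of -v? -1/q^2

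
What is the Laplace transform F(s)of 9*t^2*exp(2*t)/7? 18/(7*(s - 2)^3)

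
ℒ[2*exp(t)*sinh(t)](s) 2/(s*(s - 2))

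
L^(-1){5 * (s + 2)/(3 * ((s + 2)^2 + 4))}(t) 5 * exp(-2 * t) * cos(2 * t)/3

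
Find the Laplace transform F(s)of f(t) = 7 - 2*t 7/s - 2/s^2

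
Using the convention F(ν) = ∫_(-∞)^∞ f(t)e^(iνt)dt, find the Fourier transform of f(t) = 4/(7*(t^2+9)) 4*pi*exp(-3*Abs(ν))/21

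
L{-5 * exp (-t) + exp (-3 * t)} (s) 1/ (s + 3) - 5/ (s + 1)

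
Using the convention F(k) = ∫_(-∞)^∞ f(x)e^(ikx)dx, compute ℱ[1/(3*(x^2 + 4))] pi*exp(-2*Abs(k))/6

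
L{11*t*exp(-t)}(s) 11/(s+1)^2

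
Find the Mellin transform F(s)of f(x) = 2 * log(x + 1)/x -2 * pi * csc(pi * s)/(s - 1)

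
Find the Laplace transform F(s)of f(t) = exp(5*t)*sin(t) 1/((s - 5)^2 + 1)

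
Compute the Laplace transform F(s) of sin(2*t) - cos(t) 2/(s^2 + 4) - s/(s^2 + 1) 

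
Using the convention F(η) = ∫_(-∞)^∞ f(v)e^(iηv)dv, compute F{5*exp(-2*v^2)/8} 5*sqrt(2)*sqrt(pi)*exp(-η^2/8)/16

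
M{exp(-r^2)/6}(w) gamma(w/2)/12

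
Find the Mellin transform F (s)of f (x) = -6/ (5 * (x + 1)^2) 6 * pi * (s - 1)/ (5 * sin (pi * s))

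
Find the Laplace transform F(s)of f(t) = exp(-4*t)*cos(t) (s + 4)/((s + 4)^2 + 1)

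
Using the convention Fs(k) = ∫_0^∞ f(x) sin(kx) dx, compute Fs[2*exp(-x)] 2*k/(k^2 + 1) 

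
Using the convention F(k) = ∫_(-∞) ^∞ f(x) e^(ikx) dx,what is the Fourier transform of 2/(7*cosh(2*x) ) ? pi/(7*cosh(pi*k/4) ) 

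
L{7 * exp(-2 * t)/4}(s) 7/(4 * (s + 2))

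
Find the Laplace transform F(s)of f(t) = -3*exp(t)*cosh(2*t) 3*(1 - s)/((s - 1)^2 - 4)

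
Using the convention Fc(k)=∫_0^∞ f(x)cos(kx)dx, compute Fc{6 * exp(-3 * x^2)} sqrt(3) * sqrt(pi) * exp(-k^2/12)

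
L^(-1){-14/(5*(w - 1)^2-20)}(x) -7*exp(x)*sinh(2*x)/5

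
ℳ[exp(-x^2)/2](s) gamma(s/2)/4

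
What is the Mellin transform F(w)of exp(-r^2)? gamma(w/2)/2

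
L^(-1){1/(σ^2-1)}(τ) sinh(τ)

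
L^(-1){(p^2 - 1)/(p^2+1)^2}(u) u*cos(u)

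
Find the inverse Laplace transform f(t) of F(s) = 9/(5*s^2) 9*t/5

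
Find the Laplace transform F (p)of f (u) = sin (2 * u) 2/ (p^2 + 4)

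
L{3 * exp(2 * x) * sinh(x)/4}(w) 3/(4 * ((w - 2)^2 - 1))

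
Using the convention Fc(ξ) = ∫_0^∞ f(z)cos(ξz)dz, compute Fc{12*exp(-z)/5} 12/(5*(ξ^2 + 1))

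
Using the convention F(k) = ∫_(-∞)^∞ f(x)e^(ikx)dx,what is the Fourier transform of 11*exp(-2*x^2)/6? 11*sqrt(2)*sqrt(pi)*exp(-k^2/8)/12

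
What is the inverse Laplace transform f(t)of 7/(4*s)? 7/4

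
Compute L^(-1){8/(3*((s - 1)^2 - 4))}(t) 4*exp(t)*sinh(2*t)/3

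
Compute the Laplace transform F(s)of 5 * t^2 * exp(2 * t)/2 5/(s - 2)^3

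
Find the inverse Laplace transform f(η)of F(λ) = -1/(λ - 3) -exp(3 * η)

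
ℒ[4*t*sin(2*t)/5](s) 16*s/(5*(s^2 + 4)^2)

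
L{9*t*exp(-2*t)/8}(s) 9/(8*(s + 2)^2)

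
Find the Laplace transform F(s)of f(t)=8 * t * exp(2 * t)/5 8/(5 * (s - 2)^2)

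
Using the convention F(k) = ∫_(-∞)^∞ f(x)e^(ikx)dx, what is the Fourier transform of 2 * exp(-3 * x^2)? 2 * sqrt(3) * sqrt(pi) * exp(-k^2/12)/3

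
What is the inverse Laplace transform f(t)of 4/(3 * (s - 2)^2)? 4 * t * exp(2 * t)/3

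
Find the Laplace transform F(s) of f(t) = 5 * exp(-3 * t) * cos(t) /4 5 * (s + 3) /(4 * ((s + 3) ^2 + 1) ) 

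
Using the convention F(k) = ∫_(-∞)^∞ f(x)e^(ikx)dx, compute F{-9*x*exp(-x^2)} -9*I*sqrt(pi)*k*exp(-k^2/4)/2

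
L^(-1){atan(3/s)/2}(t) sin(3 * t)/(2 * t)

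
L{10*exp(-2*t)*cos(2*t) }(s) 10*(s + 2) /((s + 2) ^2 + 4) 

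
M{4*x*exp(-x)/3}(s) 4*gamma(s+1)/3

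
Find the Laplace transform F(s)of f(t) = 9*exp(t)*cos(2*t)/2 9*(s - 1)/(2*((s - 1)^2 + 4))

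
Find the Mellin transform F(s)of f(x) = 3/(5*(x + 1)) 3*pi*csc(pi*s)/5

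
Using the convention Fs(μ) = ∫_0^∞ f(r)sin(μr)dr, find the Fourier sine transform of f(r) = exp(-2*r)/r atan(μ/2)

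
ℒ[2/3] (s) 2/(3*s)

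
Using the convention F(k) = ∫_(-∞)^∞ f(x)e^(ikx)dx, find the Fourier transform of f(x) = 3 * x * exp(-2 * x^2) 3 * sqrt(2) * I * sqrt(pi) * k * exp(-k^2/8)/8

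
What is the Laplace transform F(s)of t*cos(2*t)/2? (s^2 - 4)/(2*(s^2 + 4)^2)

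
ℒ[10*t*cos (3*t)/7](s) 10*(s^2 - 9)/ (7*(s^2 + 9)^2)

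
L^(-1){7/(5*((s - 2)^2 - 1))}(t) 7*exp(2*t)*sinh(t)/5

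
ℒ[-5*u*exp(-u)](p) -5/(p + 1)^2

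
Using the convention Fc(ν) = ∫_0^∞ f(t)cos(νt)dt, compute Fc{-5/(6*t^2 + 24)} -5*pi*exp(-2*ν)/24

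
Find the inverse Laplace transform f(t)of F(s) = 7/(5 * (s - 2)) 7 * exp(2 * t)/5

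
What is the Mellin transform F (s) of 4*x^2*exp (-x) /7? 4*gamma (s + 2) /7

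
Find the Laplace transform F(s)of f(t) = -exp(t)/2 -1/(2*s - 2)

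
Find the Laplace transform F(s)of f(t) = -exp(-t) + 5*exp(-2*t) 5/(s + 2)-1/(s + 1)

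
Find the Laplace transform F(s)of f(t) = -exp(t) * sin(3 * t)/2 -3/(2 * (s - 1)^2 + 18)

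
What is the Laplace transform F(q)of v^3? 6/q^4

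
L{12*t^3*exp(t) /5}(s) 72/(5*(s - 1) ^4) 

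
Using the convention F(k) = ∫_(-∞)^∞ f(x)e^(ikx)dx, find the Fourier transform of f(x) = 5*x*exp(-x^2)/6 5*I*sqrt(pi)*k*exp(-k^2/4)/12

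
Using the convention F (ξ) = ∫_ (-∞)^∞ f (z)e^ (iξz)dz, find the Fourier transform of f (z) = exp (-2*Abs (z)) 4/ (ξ^2+4)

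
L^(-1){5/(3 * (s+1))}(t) 5 * exp(-t)/3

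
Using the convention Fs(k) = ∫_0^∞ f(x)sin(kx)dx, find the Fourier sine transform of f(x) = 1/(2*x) pi/4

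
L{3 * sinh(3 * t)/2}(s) 9/(2 * (s^2 - 9))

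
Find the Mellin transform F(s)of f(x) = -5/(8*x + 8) -5*pi*csc(pi*s)/8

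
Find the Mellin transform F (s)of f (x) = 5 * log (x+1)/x -5 * pi * csc (pi * s)/ (s - 1)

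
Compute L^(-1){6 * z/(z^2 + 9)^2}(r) r * sin(3 * r)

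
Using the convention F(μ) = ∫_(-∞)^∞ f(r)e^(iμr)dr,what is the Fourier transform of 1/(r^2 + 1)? pi*exp(-Abs(μ))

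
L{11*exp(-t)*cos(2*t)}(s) 11*(s + 1)/((s + 1)^2 + 4)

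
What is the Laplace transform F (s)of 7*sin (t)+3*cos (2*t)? 7/ (s^2+1)+3*s/ (s^2+4)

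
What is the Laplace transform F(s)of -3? -3/s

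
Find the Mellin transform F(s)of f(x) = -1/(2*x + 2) -pi*csc(pi*s)/2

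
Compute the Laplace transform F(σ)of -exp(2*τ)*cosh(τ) (2 - σ)/((σ - 2)^2 - 1)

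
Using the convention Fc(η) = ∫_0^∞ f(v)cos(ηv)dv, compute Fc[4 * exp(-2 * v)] 8/(η^2 + 4)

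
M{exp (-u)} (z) gamma (z)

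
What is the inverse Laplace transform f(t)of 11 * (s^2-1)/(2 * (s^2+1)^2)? 11 * t * cos(t)/2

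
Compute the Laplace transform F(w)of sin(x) 1/(w^2 + 1)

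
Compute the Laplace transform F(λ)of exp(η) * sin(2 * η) 2/((λ - 1)^2 + 4)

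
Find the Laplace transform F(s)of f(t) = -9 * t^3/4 -27/(2 * s^4)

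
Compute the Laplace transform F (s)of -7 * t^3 -42/s^4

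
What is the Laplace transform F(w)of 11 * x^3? 66/w^4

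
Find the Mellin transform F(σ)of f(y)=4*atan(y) -2*pi*sec(pi*σ/2)/σ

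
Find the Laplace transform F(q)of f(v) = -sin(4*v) -4/(q^2+16)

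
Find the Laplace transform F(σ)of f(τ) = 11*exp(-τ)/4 11/(4*(σ + 1))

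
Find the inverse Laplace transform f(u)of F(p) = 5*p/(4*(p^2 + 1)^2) 5*u*sin(u)/8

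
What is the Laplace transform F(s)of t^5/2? 60/s^6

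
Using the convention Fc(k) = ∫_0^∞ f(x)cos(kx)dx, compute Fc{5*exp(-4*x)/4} 5/(k^2+16)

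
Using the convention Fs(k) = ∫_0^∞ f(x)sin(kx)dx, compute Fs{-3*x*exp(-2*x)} -12*k/(k^2+4)^2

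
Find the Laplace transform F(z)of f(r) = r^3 6/z^4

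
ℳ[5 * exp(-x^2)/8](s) 5 * gamma(s/2)/16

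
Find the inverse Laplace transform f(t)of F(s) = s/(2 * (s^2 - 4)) cosh(2 * t)/2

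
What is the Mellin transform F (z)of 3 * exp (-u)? 3 * gamma (z)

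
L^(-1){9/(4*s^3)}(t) 9*t^2/8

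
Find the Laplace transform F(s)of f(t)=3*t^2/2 3/s^3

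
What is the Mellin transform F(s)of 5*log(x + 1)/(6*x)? -5*pi*csc(pi*s)/(6*s - 6)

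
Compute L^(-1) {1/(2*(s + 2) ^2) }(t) t*exp(-2*t) /2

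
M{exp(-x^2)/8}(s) gamma(s/2)/16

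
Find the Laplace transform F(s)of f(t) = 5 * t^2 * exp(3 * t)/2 5/(s - 3)^3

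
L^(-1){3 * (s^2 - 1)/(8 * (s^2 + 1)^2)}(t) 3 * t * cos(t)/8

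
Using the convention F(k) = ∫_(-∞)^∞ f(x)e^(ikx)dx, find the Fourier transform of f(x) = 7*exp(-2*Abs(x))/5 28/(5*(k^2 + 4))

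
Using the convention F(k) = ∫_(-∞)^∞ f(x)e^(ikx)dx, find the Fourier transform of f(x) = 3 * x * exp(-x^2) 3 * I * sqrt(pi) * k * exp(-k^2/4)/2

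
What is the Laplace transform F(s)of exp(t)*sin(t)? 1/((s - 1)^2 + 1)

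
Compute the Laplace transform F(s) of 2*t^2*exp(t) 4/(s - 1) ^3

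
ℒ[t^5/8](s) 15/s^6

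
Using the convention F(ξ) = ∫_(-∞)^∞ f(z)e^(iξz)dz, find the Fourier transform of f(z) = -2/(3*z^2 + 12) -pi*exp(-2*Abs(ξ))/3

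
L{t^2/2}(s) s^(-3)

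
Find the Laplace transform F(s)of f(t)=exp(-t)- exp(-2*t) 1/(s + 1) - 1/(s + 2)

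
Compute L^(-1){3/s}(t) 3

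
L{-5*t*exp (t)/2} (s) -5/ (2*(s - 1)^2)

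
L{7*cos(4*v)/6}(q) 7*q/(6*(q^2 + 16))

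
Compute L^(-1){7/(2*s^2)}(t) 7*t/2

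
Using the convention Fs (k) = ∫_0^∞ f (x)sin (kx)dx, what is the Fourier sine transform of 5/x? 5 * pi/2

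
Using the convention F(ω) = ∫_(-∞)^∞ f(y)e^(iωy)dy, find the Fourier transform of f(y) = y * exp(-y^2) I * sqrt(pi) * ω * exp(-ω^2/4)/2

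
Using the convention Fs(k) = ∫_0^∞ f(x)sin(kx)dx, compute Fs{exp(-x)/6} k/(6 * (k^2 + 1))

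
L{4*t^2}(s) 8/s^3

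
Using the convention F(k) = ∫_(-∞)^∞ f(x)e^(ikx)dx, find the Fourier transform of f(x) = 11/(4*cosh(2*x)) 11*pi/(8*cosh(pi*k/4))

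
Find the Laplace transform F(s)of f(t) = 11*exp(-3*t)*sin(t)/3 11/(3*((s+3)^2+1))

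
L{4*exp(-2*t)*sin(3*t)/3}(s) 4/((s + 2)^2 + 9)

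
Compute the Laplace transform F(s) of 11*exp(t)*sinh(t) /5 11/(5*s*(s - 2) ) 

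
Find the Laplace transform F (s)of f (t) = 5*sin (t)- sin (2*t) 5/ (s^2+1)-2/ (s^2+4)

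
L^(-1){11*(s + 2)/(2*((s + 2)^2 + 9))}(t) 11*exp(-2*t)*cos(3*t)/2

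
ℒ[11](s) 11/s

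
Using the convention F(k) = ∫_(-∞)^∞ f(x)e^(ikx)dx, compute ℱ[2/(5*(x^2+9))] 2*pi*exp(-3*Abs(k))/15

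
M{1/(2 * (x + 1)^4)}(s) gamma(s) * gamma(4 - s)/12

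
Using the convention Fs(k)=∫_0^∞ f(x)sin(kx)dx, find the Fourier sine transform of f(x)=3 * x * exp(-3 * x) 18 * k/(k^2 + 9)^2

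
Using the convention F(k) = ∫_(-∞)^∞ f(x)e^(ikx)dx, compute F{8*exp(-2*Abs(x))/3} 32/(3*(k^2 + 4))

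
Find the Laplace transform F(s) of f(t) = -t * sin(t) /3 -2 * s/(3 * (s^2 + 1) ^2) 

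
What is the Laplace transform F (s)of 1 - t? 1/s - 1/s^2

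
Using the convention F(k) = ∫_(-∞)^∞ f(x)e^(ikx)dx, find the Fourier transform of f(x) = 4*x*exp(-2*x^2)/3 sqrt(2)*I*sqrt(pi)*k*exp(-k^2/8)/6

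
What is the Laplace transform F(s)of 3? 3/s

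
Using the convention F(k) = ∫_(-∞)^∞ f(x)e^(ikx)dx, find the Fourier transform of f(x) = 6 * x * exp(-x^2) 3 * I * sqrt(pi) * k * exp(-k^2/4)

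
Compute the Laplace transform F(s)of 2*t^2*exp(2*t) 4/(s - 2)^3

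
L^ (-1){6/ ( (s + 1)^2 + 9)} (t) 2*exp (-t)*sin (3*t)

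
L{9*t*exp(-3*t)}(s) 9/(s + 3)^2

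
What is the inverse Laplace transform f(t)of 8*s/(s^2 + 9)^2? 4*t*sin(3*t)/3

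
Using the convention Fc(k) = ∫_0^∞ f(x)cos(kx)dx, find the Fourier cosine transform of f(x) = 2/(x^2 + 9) pi*exp(-3*k)/3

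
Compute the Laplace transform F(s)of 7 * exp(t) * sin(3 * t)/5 21/(5 * ((s - 1)^2 + 9))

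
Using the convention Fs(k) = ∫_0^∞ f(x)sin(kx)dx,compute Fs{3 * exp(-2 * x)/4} 3 * k/(4 * (k^2 + 4))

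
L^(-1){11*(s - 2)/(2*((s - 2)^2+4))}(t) 11*exp(2*t)*cos(2*t)/2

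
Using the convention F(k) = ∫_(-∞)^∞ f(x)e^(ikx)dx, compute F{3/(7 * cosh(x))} 3 * pi/(7 * cosh(pi * k/2))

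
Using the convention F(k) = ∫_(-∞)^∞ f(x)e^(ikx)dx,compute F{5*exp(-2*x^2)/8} 5*sqrt(2)*sqrt(pi)*exp(-k^2/8)/16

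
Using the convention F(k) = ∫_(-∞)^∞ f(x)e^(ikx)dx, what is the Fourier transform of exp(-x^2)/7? sqrt(pi) * exp(-k^2/4)/7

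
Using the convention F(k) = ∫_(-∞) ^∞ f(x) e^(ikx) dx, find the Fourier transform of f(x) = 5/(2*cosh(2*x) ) 5*pi/(4*cosh(pi*k/4) ) 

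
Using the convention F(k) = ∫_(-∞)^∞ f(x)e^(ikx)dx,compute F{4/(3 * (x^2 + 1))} 4 * pi * exp(-Abs(k))/3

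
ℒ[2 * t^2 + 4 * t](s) 4/s^2 + 4/s^3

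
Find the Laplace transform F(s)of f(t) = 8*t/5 8/(5*s^2)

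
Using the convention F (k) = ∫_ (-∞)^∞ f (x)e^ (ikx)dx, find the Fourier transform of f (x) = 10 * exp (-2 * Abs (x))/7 40/ (7 * (k^2 + 4))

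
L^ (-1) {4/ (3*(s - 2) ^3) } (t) 2*t^2*exp (2*t) /3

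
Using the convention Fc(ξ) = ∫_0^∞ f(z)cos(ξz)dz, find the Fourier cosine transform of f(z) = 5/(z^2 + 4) 5 * pi * exp(-2 * ξ)/4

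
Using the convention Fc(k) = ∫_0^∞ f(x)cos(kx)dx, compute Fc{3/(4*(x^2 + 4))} 3*pi*exp(-2*k)/16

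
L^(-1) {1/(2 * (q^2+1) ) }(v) sin(v) /2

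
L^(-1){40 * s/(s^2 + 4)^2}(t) 10 * t * sin(2 * t)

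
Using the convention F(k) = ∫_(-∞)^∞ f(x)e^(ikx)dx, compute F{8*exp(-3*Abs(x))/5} 48/(5*(k^2 + 9))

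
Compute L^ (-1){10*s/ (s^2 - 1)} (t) 10*cosh (t)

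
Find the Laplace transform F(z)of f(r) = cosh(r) z/(z^2-1)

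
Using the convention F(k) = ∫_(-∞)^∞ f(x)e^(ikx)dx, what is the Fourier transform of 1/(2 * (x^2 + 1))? pi * exp(-Abs(k))/2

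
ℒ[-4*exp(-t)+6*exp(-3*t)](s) 6/(s+3) - 4/(s+1) 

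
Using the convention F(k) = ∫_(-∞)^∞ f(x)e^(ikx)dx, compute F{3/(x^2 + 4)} 3 * pi * exp(-2 * Abs(k))/2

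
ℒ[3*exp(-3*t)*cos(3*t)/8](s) 3*(s + 3)/(8*((s + 3)^2 + 9))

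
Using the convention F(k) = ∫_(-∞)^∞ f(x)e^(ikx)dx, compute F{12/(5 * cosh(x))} 12 * pi/(5 * cosh(pi * k/2))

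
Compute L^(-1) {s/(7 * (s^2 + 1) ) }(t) cos(t) /7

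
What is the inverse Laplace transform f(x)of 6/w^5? x^4/4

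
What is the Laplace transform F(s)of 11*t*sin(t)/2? 11*s/(s^2 + 1)^2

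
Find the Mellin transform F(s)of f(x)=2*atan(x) -pi*sec(pi*s/2)/s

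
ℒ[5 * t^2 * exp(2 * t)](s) 10/(s - 2)^3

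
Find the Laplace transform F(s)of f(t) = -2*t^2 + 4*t 4/s^2 - 4/s^3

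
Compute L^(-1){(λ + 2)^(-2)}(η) η * exp(-2 * η)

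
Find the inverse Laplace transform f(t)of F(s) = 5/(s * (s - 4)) 5 * exp(2 * t) * sinh(2 * t)/2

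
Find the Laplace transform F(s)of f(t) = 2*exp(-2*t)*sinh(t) 2/((s + 2)^2 - 1)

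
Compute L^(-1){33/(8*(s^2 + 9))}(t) 11*sin(3*t)/8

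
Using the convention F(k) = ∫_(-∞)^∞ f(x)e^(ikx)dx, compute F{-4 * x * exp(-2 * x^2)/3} -sqrt(2) * I * sqrt(pi) * k * exp(-k^2/8)/6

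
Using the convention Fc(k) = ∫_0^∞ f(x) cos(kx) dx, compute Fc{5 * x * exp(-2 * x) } 5 * (4 - k^2) /(k^2+4) ^2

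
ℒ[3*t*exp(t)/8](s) 3/(8*(s - 1)^2)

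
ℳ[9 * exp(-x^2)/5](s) 9 * gamma(s/2)/10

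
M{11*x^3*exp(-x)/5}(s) 11*gamma(s + 3)/5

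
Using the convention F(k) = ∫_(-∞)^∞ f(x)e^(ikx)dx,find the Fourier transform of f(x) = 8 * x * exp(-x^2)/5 4 * I * sqrt(pi) * k * exp(-k^2/4)/5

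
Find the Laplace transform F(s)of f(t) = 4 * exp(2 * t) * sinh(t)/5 4/(5 * ((s - 2)^2 - 1))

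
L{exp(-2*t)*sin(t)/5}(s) 1/(5*((s + 2)^2 + 1))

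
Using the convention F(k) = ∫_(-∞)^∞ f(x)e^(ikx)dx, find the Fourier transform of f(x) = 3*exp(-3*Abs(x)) 18/(k^2 + 9)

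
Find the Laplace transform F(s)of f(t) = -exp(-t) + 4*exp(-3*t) 4/(s + 3) - 1/(s + 1)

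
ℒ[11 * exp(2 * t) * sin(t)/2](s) 11/(2 * ((s - 2)^2 + 1))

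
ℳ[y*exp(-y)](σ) gamma(σ + 1)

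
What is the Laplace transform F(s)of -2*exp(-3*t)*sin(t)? -2/((s + 3)^2 + 1)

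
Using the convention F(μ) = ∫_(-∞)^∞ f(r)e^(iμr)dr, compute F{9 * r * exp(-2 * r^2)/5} 9 * sqrt(2) * I * sqrt(pi) * μ * exp(-μ^2/8)/40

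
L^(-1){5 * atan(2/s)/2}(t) 5 * sin(2 * t)/(2 * t)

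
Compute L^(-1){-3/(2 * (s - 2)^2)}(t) -3 * t * exp(2 * t)/2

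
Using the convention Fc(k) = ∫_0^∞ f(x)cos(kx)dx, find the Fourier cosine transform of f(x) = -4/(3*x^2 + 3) -2*pi*exp(-k)/3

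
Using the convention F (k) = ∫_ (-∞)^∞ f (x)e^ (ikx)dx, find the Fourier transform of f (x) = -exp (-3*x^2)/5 -sqrt (3)*sqrt (pi)*exp (-k^2/12)/15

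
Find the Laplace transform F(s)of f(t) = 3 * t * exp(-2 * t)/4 3/(4 * (s + 2)^2)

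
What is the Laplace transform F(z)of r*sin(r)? 2*z/(z^2 + 1)^2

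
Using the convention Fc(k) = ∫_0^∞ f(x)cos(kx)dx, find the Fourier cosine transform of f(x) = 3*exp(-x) 3/(k^2 + 1)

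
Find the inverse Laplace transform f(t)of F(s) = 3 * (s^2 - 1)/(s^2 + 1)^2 3 * t * cos(t)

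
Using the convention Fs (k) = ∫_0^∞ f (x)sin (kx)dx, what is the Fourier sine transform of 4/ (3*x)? 2*pi/3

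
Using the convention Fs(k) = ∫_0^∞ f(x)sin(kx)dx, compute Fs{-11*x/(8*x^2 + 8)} -11*pi*exp(-k)/16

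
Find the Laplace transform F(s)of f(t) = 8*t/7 8/(7*s^2)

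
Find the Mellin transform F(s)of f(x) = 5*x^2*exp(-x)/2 5*gamma(s + 2)/2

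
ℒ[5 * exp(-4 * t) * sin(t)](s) 5/((s+4)^2+1)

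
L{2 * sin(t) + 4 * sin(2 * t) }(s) 8/(s^2 + 4) + 2/(s^2 + 1) 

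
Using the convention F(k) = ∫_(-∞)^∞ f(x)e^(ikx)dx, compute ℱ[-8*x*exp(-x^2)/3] -4*I*sqrt(pi)*k*exp(-k^2/4)/3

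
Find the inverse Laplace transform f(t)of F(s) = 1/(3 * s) 1/3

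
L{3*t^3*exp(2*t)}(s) 18/(s - 2)^4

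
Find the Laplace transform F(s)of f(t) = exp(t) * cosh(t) (s - 1)/(s * (s - 2))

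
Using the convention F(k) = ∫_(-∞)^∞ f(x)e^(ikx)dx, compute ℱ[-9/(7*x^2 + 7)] -9*pi*exp(-Abs(k))/7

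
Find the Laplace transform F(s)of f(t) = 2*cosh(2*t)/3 2*s/(3*(s^2 - 4))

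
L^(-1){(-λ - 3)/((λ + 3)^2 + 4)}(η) -exp(-3*η)*cos(2*η)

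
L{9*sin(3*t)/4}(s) 27/(4*(s^2 + 9))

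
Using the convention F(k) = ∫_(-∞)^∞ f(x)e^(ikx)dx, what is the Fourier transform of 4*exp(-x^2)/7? 4*sqrt(pi)*exp(-k^2/4)/7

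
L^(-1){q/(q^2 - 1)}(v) cosh(v)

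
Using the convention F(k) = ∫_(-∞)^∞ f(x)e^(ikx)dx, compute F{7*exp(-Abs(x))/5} 14/(5*(k^2+1))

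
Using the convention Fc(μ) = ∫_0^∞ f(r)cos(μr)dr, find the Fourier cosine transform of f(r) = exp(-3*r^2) sqrt(3)*sqrt(pi)*exp(-μ^2/12)/6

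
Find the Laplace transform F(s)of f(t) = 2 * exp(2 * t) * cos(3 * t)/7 2 * (s - 2)/(7 * ((s - 2)^2 + 9))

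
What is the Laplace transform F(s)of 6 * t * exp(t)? 6/(s - 1)^2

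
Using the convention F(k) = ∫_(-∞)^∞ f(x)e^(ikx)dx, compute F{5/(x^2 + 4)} 5 * pi * exp(-2 * Abs(k))/2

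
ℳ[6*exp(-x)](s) 6*gamma(s)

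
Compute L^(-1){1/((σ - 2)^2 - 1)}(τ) exp(2*τ)*sinh(τ)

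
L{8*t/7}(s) 8/(7*s^2)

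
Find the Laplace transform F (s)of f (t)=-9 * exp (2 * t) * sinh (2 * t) -18/ (s * (s - 4))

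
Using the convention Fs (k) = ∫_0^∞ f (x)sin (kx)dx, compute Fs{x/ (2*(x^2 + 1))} pi*exp (-k)/4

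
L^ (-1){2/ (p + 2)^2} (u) 2*u*exp (-2*u)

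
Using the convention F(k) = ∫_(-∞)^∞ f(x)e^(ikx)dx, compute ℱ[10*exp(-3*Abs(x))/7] 60/(7*(k^2 + 9))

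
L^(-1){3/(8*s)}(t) 3/8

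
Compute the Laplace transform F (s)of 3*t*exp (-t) 3/ (s + 1)^2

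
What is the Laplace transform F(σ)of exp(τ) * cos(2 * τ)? (σ - 1)/((σ - 1)^2 + 4)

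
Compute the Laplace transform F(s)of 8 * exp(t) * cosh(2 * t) 8 * (s - 1)/((s - 1)^2 - 4)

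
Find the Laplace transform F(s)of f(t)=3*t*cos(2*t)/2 3*(s^2 - 4)/(2*(s^2 + 4)^2)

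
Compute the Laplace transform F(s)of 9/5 9/(5 * s)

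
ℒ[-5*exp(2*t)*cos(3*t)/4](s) 5*(2 - s)/(4*((s - 2)^2 + 9))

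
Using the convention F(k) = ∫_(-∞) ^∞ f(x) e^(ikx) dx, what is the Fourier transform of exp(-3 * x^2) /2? sqrt(3) * sqrt(pi) * exp(-k^2/12) /6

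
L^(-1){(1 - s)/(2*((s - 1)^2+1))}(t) -exp(t)*cos(t)/2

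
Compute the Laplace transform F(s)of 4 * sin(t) 4/(s^2 + 1)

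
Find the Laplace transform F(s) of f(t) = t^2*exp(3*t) 2/(s - 3) ^3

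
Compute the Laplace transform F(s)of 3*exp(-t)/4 3/(4*(s + 1))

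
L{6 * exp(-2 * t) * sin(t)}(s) 6/((s + 2)^2 + 1)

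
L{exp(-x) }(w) 1/(w + 1) 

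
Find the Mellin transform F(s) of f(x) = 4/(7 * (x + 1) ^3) 2 * pi * (s - 2) * (s - 1) /(7 * sin(pi * s) ) 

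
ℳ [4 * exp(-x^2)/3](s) 2 * gamma(s/2)/3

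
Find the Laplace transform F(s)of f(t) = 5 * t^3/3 10/s^4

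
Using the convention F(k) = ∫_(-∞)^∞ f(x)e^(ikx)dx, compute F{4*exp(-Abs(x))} 8/(k^2 + 1)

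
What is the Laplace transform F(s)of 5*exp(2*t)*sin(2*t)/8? 5/(4*((s - 2)^2 + 4))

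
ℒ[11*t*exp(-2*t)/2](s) 11/(2*(s + 2)^2)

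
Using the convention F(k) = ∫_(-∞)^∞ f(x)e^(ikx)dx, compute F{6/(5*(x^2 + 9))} 2*pi*exp(-3*Abs(k))/5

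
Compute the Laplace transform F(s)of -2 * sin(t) -2/(s^2+1)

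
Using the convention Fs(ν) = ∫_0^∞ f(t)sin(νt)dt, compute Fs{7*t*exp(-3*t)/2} 21*ν/(ν^2 + 9)^2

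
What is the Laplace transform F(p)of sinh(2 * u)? 2/(p^2 - 4)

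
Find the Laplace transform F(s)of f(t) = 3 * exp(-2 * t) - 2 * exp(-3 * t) 3/(s+2) - 2/(s+3)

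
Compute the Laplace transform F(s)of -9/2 -9/(2*s)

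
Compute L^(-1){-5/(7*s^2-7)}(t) -5*sinh(t)/7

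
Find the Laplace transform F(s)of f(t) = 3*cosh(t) 3*s/(s^2 - 1)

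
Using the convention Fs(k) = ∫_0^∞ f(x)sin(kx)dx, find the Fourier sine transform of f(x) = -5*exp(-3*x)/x -5*atan(k/3)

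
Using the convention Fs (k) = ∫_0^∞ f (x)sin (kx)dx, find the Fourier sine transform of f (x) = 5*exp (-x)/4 5*k/ (4*(k^2 + 1))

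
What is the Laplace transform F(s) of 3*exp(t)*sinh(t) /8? 3/(8*s*(s - 2) ) 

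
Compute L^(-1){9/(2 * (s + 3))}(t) 9 * exp(-3 * t)/2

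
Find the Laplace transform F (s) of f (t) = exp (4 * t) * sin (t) 1/ ( (s - 4) ^2 + 1) 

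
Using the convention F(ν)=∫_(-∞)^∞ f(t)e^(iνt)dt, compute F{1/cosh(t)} pi/cosh(pi*ν/2)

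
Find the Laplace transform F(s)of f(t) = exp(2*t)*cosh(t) (s - 2)/((s - 2)^2 - 1)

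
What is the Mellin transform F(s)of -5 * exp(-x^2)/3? -5 * gamma(s/2)/6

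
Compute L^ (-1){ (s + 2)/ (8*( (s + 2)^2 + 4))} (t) exp (-2*t)*cos (2*t)/8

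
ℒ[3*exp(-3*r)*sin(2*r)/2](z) 3/((z + 3)^2 + 4)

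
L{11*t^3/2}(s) 33/s^4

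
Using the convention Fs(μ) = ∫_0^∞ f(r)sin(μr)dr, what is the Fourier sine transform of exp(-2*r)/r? atan(μ/2)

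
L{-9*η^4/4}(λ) -54/λ^5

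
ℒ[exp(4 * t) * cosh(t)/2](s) (s - 4)/(2 * ((s - 4)^2 - 1))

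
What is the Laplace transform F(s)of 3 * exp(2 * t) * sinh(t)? 3/((s - 2)^2 - 1)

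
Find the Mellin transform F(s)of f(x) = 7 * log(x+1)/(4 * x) -7 * pi * csc(pi * s)/(4 * s - 4)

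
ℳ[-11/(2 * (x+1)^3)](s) -11 * pi * (s - 2) * (s - 1)/(4 * sin(pi * s))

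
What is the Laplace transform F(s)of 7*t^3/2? 21/s^4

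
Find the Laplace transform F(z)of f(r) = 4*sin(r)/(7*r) 4*atan(1/z)/7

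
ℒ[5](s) 5/s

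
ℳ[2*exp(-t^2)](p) gamma(p/2) 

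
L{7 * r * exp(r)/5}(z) 7/(5 * (z - 1)^2)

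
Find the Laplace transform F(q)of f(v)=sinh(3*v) 3/(q^2 - 9)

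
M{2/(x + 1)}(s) 2*pi*csc(pi*s)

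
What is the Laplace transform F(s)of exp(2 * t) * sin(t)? 1/((s - 2)^2 + 1)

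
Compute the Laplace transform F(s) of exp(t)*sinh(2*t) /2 1/((s - 1) ^2 - 4) 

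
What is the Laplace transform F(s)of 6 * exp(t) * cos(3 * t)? 6 * (s - 1)/((s - 1)^2 + 9)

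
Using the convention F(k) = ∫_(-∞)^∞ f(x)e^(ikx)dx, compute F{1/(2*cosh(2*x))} pi/(4*cosh(pi*k/4))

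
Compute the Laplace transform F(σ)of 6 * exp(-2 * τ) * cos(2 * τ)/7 6 * (σ+2)/(7 * ((σ+2)^2+4))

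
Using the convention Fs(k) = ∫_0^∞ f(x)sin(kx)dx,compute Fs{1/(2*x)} pi/4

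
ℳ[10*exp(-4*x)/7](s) 10*gamma(s)/(7*2^(2*s))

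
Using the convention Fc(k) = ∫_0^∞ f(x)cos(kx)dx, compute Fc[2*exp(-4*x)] 8/(k^2 + 16)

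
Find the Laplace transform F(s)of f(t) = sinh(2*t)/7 2/(7*(s^2 - 4))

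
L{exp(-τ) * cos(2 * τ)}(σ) (σ+1)/((σ+1)^2+4)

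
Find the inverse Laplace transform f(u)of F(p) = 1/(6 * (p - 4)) exp(4 * u)/6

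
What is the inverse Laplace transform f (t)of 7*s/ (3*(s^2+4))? 7*cos (2*t)/3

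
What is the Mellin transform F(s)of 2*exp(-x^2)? gamma(s/2)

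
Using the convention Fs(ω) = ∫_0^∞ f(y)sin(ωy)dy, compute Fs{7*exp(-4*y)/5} 7*ω/(5*(ω^2 + 16))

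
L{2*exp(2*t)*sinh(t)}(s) 2/((s - 2)^2 - 1)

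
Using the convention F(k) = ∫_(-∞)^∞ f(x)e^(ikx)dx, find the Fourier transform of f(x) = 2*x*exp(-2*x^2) sqrt(2)*I*sqrt(pi)*k*exp(-k^2/8)/4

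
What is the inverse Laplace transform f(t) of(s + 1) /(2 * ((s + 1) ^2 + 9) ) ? exp(-t) * cos(3 * t) /2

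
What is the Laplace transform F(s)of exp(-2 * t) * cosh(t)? (s + 2)/((s + 2)^2 - 1)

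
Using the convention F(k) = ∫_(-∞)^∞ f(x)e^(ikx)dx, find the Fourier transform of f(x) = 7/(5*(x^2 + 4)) 7*pi*exp(-2*Abs(k))/10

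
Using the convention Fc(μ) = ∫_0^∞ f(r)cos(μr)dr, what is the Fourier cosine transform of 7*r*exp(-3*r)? 7*(9 - μ^2)/(μ^2 + 9)^2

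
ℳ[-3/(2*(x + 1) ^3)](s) -3*pi*(s - 2)*(s - 1) /(4*sin(pi*s) ) 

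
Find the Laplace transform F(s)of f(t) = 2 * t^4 48/s^5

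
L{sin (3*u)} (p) 3/ (p^2 + 9)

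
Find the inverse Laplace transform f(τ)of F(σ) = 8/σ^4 4*τ^3/3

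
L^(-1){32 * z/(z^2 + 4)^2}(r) 8 * r * sin(2 * r)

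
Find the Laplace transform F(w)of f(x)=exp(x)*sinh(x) 1/(w*(w - 2))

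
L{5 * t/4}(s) 5/(4 * s^2)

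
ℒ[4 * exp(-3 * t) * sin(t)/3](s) 4/(3 * ((s+3)^2+1))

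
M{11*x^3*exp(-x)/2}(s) 11*gamma(s+3)/2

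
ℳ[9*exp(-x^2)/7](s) 9*gamma(s/2)/14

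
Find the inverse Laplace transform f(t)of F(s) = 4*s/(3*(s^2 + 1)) 4*cos(t)/3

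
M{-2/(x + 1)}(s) -2*pi*csc(pi*s)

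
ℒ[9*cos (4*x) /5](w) 9*w/ (5*(w^2 + 16) ) 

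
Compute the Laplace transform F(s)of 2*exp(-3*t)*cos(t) 2*(s + 3)/((s + 3)^2 + 1)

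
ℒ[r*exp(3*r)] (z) (z - 3)^(-2)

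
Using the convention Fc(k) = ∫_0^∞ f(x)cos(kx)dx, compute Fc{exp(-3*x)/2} 3/(2*(k^2+9))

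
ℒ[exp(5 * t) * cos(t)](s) (s - 5) /((s - 5) ^2 + 1) 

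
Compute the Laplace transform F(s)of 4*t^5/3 160/s^6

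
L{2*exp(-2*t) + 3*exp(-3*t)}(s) 3/(s + 3) + 2/(s + 2)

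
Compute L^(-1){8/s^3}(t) 4 * t^2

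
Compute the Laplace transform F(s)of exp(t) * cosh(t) (s - 1)/(s * (s - 2))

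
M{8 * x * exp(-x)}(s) 8 * gamma(s + 1)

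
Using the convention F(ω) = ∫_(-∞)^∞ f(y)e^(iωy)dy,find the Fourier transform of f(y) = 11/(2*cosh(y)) 11*pi/(2*cosh(pi*ω/2))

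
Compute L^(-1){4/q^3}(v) 2*v^2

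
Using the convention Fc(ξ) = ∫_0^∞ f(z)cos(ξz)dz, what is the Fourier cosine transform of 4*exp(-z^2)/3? 2*sqrt(pi)*exp(-ξ^2/4)/3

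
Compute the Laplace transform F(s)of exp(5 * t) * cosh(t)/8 (s - 5)/(8 * ((s - 5)^2 - 1))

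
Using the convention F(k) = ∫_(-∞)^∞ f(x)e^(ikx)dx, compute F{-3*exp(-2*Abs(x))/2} -6/(k^2 + 4)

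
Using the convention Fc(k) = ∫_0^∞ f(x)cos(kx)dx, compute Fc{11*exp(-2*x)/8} 11/(4*(k^2 + 4))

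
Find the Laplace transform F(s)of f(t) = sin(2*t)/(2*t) atan(2/s)/2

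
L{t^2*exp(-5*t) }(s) 2/(s + 5) ^3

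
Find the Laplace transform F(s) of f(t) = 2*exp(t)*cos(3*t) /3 2*(s - 1) /(3*((s - 1) ^2+9) ) 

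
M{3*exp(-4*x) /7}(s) 3*gamma(s) /(7*4^s) 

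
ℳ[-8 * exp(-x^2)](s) -4 * gamma(s/2)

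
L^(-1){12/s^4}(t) 2*t^3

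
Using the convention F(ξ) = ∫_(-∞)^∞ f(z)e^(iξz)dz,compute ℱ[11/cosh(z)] 11 * pi/cosh(pi * ξ/2)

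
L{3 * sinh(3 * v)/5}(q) 9/(5 * (q^2 - 9))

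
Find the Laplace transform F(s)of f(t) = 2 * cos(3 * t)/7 2 * s/(7 * (s^2+9))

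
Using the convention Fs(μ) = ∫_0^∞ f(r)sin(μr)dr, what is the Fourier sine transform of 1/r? pi/2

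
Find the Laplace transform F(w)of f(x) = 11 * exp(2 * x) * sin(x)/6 11/(6 * ((w - 2)^2 + 1))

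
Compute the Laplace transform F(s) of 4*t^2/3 8/(3*s^3) 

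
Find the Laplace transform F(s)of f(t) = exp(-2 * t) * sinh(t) 1/((s + 2)^2 - 1)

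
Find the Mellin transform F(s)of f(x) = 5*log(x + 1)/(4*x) -5*pi*csc(pi*s)/(4*s - 4)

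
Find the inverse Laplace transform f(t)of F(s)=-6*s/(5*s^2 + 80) -6*cos(4*t)/5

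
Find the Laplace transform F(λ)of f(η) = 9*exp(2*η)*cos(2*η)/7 9*(λ - 2)/(7*((λ - 2)^2 + 4))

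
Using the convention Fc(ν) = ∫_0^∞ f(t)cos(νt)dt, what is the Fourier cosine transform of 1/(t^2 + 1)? pi*exp(-ν)/2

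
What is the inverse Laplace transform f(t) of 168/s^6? 7*t^5/5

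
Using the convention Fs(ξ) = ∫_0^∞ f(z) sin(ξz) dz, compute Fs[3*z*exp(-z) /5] 6*ξ/(5*(ξ^2 + 1) ^2) 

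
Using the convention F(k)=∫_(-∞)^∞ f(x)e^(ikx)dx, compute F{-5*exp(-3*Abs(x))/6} -5/(k^2 + 9)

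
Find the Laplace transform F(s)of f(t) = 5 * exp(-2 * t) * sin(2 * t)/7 10/(7 * ((s+2)^2+4))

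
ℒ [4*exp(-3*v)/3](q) 4/(3*(q + 3))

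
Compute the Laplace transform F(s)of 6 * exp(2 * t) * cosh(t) 6 * (s - 2)/((s - 2)^2 - 1)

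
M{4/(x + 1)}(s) 4*pi*csc(pi*s)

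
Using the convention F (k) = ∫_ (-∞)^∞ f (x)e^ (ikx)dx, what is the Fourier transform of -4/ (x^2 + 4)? -2*pi*exp (-2*Abs (k))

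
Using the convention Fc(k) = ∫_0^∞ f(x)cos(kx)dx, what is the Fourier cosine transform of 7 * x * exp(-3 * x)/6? 7 * (9 - k^2)/(6 * (k^2+9)^2)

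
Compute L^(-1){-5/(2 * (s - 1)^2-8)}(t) -5 * exp(t) * sinh(2 * t)/4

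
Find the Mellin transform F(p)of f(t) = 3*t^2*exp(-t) 3*gamma(p + 2)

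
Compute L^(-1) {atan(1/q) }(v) sin(v) /v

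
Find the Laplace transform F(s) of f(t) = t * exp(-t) (s + 1) ^(-2) 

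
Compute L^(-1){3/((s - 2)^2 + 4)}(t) 3*exp(2*t)*sin(2*t)/2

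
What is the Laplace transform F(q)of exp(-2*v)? 1/(q + 2)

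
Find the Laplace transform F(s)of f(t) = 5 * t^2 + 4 10/s^3 + 4/s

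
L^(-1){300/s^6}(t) 5 * t^5/2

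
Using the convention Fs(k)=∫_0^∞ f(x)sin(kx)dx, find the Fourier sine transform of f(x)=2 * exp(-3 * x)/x 2 * atan(k/3)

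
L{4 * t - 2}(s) 4/s^2 - 2/s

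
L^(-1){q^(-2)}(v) v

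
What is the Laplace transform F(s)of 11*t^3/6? 11/s^4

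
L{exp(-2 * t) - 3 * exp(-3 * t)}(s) 1/(s + 2) - 3/(s + 3)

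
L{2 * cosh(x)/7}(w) 2 * w/(7 * (w^2-1))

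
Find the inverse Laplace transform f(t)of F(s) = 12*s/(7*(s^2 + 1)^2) 6*t*sin(t)/7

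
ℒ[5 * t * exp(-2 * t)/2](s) 5/(2 * (s + 2)^2)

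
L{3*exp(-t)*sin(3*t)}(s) 9/((s + 1)^2 + 9)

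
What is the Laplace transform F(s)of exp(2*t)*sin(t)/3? 1/(3*((s - 2)^2+1))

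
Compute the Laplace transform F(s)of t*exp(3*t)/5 1/(5*(s - 3)^2)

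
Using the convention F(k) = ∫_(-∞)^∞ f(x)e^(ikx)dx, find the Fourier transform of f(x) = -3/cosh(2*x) -3*pi/(2*cosh(pi*k/4))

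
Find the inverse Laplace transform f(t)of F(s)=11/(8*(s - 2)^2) 11*t*exp(2*t)/8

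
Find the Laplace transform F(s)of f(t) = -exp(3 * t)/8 -1/(8 * s - 24)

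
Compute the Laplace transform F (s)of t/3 1/ (3 * s^2)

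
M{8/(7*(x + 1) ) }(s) 8*pi*csc(pi*s) /7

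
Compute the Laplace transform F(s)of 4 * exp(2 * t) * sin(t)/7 4/(7 * ((s - 2)^2 + 1))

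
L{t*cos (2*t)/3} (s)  (s^2 - 4)/ (3*(s^2 + 4)^2)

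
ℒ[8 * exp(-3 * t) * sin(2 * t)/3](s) 16/(3 * ((s + 3)^2 + 4))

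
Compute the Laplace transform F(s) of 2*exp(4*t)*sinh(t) 2/((s - 4) ^2 - 1) 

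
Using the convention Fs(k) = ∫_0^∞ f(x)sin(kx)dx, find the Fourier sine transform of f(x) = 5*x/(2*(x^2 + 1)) 5*pi*exp(-k)/4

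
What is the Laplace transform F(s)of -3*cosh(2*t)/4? -3*s/(4*s^2 - 16)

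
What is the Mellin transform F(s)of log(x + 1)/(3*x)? -pi*csc(pi*s)/(3*s - 3)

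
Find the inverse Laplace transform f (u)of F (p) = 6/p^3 3*u^2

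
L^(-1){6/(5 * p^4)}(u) u^3/5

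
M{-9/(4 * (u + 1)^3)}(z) -9 * pi * (z - 2) * (z - 1)/(8 * sin(pi * z))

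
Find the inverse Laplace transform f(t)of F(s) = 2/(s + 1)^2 2*t*exp(-t)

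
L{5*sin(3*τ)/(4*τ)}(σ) 5*atan(3/σ)/4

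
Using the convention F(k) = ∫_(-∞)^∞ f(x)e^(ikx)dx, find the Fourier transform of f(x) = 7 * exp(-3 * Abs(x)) 42/(k^2+9)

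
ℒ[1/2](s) 1/(2 * s)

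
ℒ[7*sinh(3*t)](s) 21/(s^2 - 9)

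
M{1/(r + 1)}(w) pi * csc(pi * w)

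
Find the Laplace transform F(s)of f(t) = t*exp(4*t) (s - 4)^(-2)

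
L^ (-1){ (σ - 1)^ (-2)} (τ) τ*exp (τ)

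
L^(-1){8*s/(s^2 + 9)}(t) 8*cos(3*t)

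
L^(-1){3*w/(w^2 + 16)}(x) 3*cos(4*x)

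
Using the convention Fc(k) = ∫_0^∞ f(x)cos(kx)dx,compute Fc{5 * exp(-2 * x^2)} 5 * sqrt(2) * sqrt(pi) * exp(-k^2/8)/4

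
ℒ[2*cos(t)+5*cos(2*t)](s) 2*s/(s^2+1)+5*s/(s^2+4)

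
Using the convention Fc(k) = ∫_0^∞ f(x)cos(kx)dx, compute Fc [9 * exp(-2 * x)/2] 9/(k^2 + 4)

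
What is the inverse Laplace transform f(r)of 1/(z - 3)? exp(3*r)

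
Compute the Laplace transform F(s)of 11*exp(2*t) 11/(s - 2)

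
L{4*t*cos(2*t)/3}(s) 4*(s^2 - 4)/(3*(s^2 + 4)^2)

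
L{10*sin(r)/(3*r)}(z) 10*atan(1/z)/3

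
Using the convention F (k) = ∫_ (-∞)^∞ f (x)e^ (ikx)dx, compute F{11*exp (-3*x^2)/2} 11*sqrt (3)*sqrt (pi)*exp (-k^2/12)/6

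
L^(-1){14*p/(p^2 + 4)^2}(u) 7*u*sin(2*u)/2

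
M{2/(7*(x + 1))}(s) 2*pi*csc(pi*s)/7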